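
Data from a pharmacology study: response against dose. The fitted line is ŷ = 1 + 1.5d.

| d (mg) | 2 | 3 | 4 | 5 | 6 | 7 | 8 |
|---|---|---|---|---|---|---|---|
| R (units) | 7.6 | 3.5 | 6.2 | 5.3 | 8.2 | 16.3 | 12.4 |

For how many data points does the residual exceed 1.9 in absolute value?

4

d=2: ŷ = 1 + 1.5·2 = 4; e = 7.6 − 4 = 3.6
d=3: ŷ = 1 + 1.5·3 = 5.5; e = 3.5 − 5.5 = -2
d=4: ŷ = 1 + 1.5·4 = 7; e = 6.2 − 7 = -0.8
d=5: ŷ = 1 + 1.5·5 = 8.5; e = 5.3 − 8.5 = -3.2
d=6: ŷ = 1 + 1.5·6 = 10; e = 8.2 − 10 = -1.8
d=7: ŷ = 1 + 1.5·7 = 11.5; e = 16.3 − 11.5 = 4.8
d=8: ŷ = 1 + 1.5·8 = 13; e = 12.4 − 13 = -0.6
|e| > 1.9: d=2 (|e|=3.6), d=3 (|e|=2), d=5 (|e|=3.2), d=7 (|e|=4.8) → 4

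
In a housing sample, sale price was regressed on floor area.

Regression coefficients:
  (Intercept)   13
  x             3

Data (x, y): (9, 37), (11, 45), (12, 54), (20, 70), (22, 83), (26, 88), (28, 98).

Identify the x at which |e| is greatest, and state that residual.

x=9: ŷ = 13 + 3·9 = 40; e = 37 − 40 = -3
x=11: ŷ = 13 + 3·11 = 46; e = 45 − 46 = -1
x=12: ŷ = 13 + 3·12 = 49; e = 54 − 49 = 5
x=20: ŷ = 13 + 3·20 = 73; e = 70 − 73 = -3
x=22: ŷ = 13 + 3·22 = 79; e = 83 − 79 = 4
x=26: ŷ = 13 + 3·26 = 91; e = 88 − 91 = -3
x=28: ŷ = 13 + 3·28 = 97; e = 98 − 97 = 1
Largest |e| is 5 at x = 12, residual 5.

x = 12, e = 5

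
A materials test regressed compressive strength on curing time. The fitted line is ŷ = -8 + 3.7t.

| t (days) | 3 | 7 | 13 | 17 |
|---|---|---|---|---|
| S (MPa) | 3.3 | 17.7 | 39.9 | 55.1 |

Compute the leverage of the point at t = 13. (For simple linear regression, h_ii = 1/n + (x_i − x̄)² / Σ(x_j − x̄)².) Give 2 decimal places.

h = 0.33

t̄ = (3 + 7 + 13 + 17)/4 = 10
Σ(t − t̄)² = 49 + 9 + 9 + 49 = 116
h = 1/4 + (3)²/116 = 0.25 + 0.0775862 = 0.33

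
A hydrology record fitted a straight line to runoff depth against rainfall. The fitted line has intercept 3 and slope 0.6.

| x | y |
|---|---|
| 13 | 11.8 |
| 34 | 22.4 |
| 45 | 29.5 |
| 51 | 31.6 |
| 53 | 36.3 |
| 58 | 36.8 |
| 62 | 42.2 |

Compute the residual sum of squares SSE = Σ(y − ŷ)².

x=13: ŷ = 3 + 0.6·13 = 10.8; r = 11.8 − 10.8 = 1
x=34: ŷ = 3 + 0.6·34 = 23.4; r = 22.4 − 23.4 = -1
x=45: ŷ = 3 + 0.6·45 = 30; r = 29.5 − 30 = -0.5
x=51: ŷ = 3 + 0.6·51 = 33.6; r = 31.6 − 33.6 = -2
x=53: ŷ = 3 + 0.6·53 = 34.8; r = 36.3 − 34.8 = 1.5
x=58: ŷ = 3 + 0.6·58 = 37.8; r = 36.8 − 37.8 = -1
x=62: ŷ = 3 + 0.6·62 = 40.2; r = 42.2 − 40.2 = 2
SSE = 1 + 1 + 0.25 + 4 + 2.25 + 1 + 4 = 13.5

SSE = 13.5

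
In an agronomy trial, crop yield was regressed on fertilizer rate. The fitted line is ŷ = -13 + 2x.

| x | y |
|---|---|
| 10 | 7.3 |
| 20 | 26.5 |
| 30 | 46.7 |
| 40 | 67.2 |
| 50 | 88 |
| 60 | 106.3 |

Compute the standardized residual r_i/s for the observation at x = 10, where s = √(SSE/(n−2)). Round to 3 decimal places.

x=10: ŷ = -13 + 2·10 = 7; r = 7.3 − 7 = 0.3
x=20: ŷ = -13 + 2·20 = 27; r = 26.5 − 27 = -0.5
x=30: ŷ = -13 + 2·30 = 47; r = 46.7 − 47 = -0.3
x=40: ŷ = -13 + 2·40 = 67; r = 67.2 − 67 = 0.2
x=50: ŷ = -13 + 2·50 = 87; r = 88 − 87 = 1
x=60: ŷ = -13 + 2·60 = 107; r = 106.3 − 107 = -0.7
SSE = 0.09 + 0.25 + 0.09 + 0.04 + 1 + 0.49 = 1.96
s = √(1.96/4) = 0.7
r/s = 0.3 / 0.7 = 0.429

0.429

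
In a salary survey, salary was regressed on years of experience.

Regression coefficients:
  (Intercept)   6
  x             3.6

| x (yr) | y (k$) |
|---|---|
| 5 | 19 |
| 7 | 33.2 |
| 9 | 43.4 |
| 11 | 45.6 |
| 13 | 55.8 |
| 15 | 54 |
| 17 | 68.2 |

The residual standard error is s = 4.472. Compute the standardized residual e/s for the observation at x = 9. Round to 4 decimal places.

1.1181

ŷ = 6 + 3.6·9 = 38.4
e = 43.4 − 38.4 = 5
e/s = 5 / 4.472 = 1.1181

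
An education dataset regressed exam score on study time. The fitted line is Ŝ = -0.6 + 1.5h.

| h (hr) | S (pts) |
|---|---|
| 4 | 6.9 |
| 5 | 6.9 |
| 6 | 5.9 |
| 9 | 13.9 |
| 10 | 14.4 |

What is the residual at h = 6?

r = -2.5

Ŝ = -0.6 + 1.5·6 = 8.4
r = 5.9 − 8.4 = -2.5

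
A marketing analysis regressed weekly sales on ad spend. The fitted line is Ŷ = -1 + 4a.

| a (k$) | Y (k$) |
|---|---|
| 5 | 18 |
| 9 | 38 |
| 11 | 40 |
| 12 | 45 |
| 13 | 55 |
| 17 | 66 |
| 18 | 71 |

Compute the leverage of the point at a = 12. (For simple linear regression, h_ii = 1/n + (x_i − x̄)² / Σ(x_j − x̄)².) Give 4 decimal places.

ā = (5 + 9 + 11 + 12 + 13 + 17 + 18)/7 = 12.1429
Σ(a − ā)² = 51.0204 + 9.87755 + 1.30612 + 0.0204082 + 0.734694 + 23.5918 + 34.3061 = 120.857
h = 1/7 + (-0.142857)²/120.857 = 0.142857 + 0.000168862 = 0.1430

h = 0.1430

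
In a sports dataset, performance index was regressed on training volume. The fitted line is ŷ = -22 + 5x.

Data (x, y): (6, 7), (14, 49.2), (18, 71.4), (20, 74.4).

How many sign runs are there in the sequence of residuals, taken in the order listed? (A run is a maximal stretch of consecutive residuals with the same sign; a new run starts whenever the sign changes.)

3 runs

x=6: ŷ = -22 + 5·6 = 8; r = 7 − 8 = -1
x=14: ŷ = -22 + 5·14 = 48; r = 49.2 − 48 = 1.2
x=18: ŷ = -22 + 5·18 = 68; r = 71.4 − 68 = 3.4
x=20: ŷ = -22 + 5·20 = 78; r = 74.4 − 78 = -3.6
Signs: − + + −
Runs: −×1, +×2, −×1 → 3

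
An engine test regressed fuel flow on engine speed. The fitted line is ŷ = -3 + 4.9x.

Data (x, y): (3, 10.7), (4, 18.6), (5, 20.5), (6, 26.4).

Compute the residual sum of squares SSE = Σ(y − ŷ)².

x=3: ŷ = -3 + 4.9·3 = 11.7; e = 10.7 − 11.7 = -1
x=4: ŷ = -3 + 4.9·4 = 16.6; e = 18.6 − 16.6 = 2
x=5: ŷ = -3 + 4.9·5 = 21.5; e = 20.5 − 21.5 = -1
x=6: ŷ = -3 + 4.9·6 = 26.4; e = 26.4 − 26.4 = 0
SSE = 1 + 4 + 1 + 0 = 6

SSE = 6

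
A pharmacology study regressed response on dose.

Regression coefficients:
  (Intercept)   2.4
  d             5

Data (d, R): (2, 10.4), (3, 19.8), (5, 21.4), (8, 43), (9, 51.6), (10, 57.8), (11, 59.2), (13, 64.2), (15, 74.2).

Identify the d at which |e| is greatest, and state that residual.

d = 5, e = -6

d=2: ŷ = 2.4 + 5·2 = 12.4; e = 10.4 − 12.4 = -2
d=3: ŷ = 2.4 + 5·3 = 17.4; e = 19.8 − 17.4 = 2.4
d=5: ŷ = 2.4 + 5·5 = 27.4; e = 21.4 − 27.4 = -6
d=8: ŷ = 2.4 + 5·8 = 42.4; e = 43 − 42.4 = 0.6
d=9: ŷ = 2.4 + 5·9 = 47.4; e = 51.6 − 47.4 = 4.2
d=10: ŷ = 2.4 + 5·10 = 52.4; e = 57.8 − 52.4 = 5.4
d=11: ŷ = 2.4 + 5·11 = 57.4; e = 59.2 − 57.4 = 1.8
d=13: ŷ = 2.4 + 5·13 = 67.4; e = 64.2 − 67.4 = -3.2
d=15: ŷ = 2.4 + 5·15 = 77.4; e = 74.2 − 77.4 = -3.2
Largest |e| is 6 at d = 5, residual -6.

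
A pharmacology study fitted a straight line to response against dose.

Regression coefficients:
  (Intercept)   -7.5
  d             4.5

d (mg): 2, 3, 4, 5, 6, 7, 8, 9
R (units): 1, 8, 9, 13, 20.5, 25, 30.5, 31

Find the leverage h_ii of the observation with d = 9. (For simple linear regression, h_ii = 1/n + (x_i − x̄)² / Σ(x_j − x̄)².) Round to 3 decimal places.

h = 0.417

d̄ = (2 + 3 + 4 + 5 + 6 + 7 + 8 + 9)/8 = 5.5
Σ(d − d̄)² = 12.25 + 6.25 + 2.25 + 0.25 + 0.25 + 2.25 + 6.25 + 12.25 = 42
h = 1/8 + (3.5)²/42 = 0.125 + 0.291667 = 0.417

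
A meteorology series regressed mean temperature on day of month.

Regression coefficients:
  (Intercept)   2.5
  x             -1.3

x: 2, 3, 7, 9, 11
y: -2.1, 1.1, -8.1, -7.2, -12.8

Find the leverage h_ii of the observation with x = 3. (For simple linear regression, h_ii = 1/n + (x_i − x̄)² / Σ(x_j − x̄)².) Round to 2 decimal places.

x̄ = (2 + 3 + 7 + 9 + 11)/5 = 6.4
Σ(x − x̄)² = 19.36 + 11.56 + 0.36 + 6.76 + 21.16 = 59.2
h = 1/5 + (-3.4)²/59.2 = 0.2 + 0.19527 = 0.40

h = 0.40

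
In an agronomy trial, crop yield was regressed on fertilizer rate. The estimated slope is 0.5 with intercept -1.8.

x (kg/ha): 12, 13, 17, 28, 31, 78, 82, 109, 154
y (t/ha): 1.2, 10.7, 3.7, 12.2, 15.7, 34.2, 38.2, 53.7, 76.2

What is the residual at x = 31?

r = 2

ŷ = -1.8 + 0.5·31 = 13.7
r = 15.7 − 13.7 = 2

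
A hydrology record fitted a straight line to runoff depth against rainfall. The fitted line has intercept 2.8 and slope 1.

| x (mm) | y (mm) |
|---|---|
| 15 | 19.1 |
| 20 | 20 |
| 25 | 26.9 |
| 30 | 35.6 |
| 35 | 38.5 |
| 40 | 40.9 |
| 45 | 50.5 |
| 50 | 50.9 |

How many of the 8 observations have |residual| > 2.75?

x=15: ŷ = 2.8 + 15 = 17.8; e = 19.1 − 17.8 = 1.3
x=20: ŷ = 2.8 + 20 = 22.8; e = 20 − 22.8 = -2.8
x=25: ŷ = 2.8 + 25 = 27.8; e = 26.9 − 27.8 = -0.9
x=30: ŷ = 2.8 + 30 = 32.8; e = 35.6 − 32.8 = 2.8
x=35: ŷ = 2.8 + 35 = 37.8; e = 38.5 − 37.8 = 0.7
x=40: ŷ = 2.8 + 40 = 42.8; e = 40.9 − 42.8 = -1.9
x=45: ŷ = 2.8 + 45 = 47.8; e = 50.5 − 47.8 = 2.7
x=50: ŷ = 2.8 + 50 = 52.8; e = 50.9 − 52.8 = -1.9
|e| > 2.75: x=20 (|e|=2.8), x=30 (|e|=2.8) → 2

2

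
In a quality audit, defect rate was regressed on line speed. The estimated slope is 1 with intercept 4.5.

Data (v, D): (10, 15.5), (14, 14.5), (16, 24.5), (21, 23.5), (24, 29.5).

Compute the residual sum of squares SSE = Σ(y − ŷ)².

SSE = 38

v=10: ŷ = 4.5 + 10 = 14.5; r = 15.5 − 14.5 = 1
v=14: ŷ = 4.5 + 14 = 18.5; r = 14.5 − 18.5 = -4
v=16: ŷ = 4.5 + 16 = 20.5; r = 24.5 − 20.5 = 4
v=21: ŷ = 4.5 + 21 = 25.5; r = 23.5 − 25.5 = -2
v=24: ŷ = 4.5 + 24 = 28.5; r = 29.5 − 28.5 = 1
SSE = 1 + 16 + 16 + 4 + 1 = 38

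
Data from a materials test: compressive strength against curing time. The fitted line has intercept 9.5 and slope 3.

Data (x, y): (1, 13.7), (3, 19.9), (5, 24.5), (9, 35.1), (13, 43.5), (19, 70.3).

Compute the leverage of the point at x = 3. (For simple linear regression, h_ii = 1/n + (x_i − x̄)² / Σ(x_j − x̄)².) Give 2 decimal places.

h = 0.29

x̄ = (1 + 3 + 5 + 9 + 13 + 19)/6 = 8.33333
Σ(x − x̄)² = 53.7778 + 28.4444 + 11.1111 + 0.444444 + 21.7778 + 113.778 = 229.333
h = 1/6 + (-5.33333)²/229.333 = 0.166667 + 0.124031 = 0.29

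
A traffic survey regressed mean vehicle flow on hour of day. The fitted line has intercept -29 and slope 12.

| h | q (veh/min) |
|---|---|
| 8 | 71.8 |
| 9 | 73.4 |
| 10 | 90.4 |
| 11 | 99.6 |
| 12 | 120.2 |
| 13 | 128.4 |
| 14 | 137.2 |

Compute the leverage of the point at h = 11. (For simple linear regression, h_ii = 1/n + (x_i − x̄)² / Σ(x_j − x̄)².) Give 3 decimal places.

h = 0.143

h̄ = (8 + 9 + 10 + 11 + 12 + 13 + 14)/7 = 11
Σ(h − h̄)² = 9 + 4 + 1 + 0 + 1 + 4 + 9 = 28
h = 1/7 + (0)²/28 = 0.142857 + 0 = 0.143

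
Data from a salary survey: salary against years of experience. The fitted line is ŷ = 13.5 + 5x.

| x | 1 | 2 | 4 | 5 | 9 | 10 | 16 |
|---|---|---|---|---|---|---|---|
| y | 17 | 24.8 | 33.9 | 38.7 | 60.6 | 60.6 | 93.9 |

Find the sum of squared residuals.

x=1: ŷ = 13.5 + 5·1 = 18.5; e = 17 − 18.5 = -1.5
x=2: ŷ = 13.5 + 5·2 = 23.5; e = 24.8 − 23.5 = 1.3
x=4: ŷ = 13.5 + 5·4 = 33.5; e = 33.9 − 33.5 = 0.4
x=5: ŷ = 13.5 + 5·5 = 38.5; e = 38.7 − 38.5 = 0.2
x=9: ŷ = 13.5 + 5·9 = 58.5; e = 60.6 − 58.5 = 2.1
x=10: ŷ = 13.5 + 5·10 = 63.5; e = 60.6 − 63.5 = -2.9
x=16: ŷ = 13.5 + 5·16 = 93.5; e = 93.9 − 93.5 = 0.4
SSE = 2.25 + 1.69 + 0.16 + 0.04 + 4.41 + 8.41 + 0.16 = 17.12

SSE = 17.12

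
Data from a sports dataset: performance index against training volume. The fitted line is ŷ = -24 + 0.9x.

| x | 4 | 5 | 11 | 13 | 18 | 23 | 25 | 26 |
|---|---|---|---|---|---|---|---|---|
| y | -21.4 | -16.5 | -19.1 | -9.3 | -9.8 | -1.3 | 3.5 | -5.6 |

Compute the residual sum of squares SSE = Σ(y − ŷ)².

x=4: ŷ = -24 + 0.9·4 = -20.4; r = -21.4 − (-20.4) = -1
x=5: ŷ = -24 + 0.9·5 = -19.5; r = -16.5 − (-19.5) = 3
x=11: ŷ = -24 + 0.9·11 = -14.1; r = -19.1 − (-14.1) = -5
x=13: ŷ = -24 + 0.9·13 = -12.3; r = -9.3 − (-12.3) = 3
x=18: ŷ = -24 + 0.9·18 = -7.8; r = -9.8 − (-7.8) = -2
x=23: ŷ = -24 + 0.9·23 = -3.3; r = -1.3 − (-3.3) = 2
x=25: ŷ = -24 + 0.9·25 = -1.5; r = 3.5 − (-1.5) = 5
x=26: ŷ = -24 + 0.9·26 = -0.6; r = -5.6 − (-0.6) = -5
SSE = 1 + 9 + 25 + 9 + 4 + 4 + 25 + 25 = 102

SSE = 102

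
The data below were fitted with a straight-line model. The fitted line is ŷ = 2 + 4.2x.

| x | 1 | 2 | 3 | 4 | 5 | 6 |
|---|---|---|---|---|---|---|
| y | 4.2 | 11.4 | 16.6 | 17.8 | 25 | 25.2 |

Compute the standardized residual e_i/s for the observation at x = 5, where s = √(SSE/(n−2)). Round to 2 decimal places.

0.94

x=1: ŷ = 2 + 4.2·1 = 6.2; e = 4.2 − 6.2 = -2
x=2: ŷ = 2 + 4.2·2 = 10.4; e = 11.4 − 10.4 = 1
x=3: ŷ = 2 + 4.2·3 = 14.6; e = 16.6 − 14.6 = 2
x=4: ŷ = 2 + 4.2·4 = 18.8; e = 17.8 − 18.8 = -1
x=5: ŷ = 2 + 4.2·5 = 23; e = 25 − 23 = 2
x=6: ŷ = 2 + 4.2·6 = 27.2; e = 25.2 − 27.2 = -2
SSE = 4 + 1 + 4 + 1 + 4 + 4 = 18
s = √(18/4) = 2.12132
e/s = 2 / 2.12132 = 0.94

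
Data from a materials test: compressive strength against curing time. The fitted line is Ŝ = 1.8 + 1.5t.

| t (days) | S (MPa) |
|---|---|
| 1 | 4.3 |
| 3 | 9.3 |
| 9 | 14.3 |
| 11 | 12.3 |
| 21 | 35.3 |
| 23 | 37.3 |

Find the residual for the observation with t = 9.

r = -1

Ŝ = 1.8 + 1.5·9 = 15.3
r = 14.3 − 15.3 = -1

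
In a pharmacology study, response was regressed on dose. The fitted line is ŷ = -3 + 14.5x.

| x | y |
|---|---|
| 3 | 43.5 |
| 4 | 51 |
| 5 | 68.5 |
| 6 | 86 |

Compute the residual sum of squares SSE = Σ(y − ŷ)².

SSE = 30

x=3: ŷ = -3 + 14.5·3 = 40.5; e = 43.5 − 40.5 = 3
x=4: ŷ = -3 + 14.5·4 = 55; e = 51 − 55 = -4
x=5: ŷ = -3 + 14.5·5 = 69.5; e = 68.5 − 69.5 = -1
x=6: ŷ = -3 + 14.5·6 = 84; e = 86 − 84 = 2
SSE = 9 + 16 + 1 + 4 = 30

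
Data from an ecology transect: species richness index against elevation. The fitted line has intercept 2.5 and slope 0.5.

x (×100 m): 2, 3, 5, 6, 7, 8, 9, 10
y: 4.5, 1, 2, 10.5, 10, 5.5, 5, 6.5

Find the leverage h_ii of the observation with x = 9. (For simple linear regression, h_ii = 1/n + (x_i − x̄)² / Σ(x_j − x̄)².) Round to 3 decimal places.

x̄ = (2 + 3 + 5 + 6 + 7 + 8 + 9 + 10)/8 = 6.25
Σ(x − x̄)² = 18.0625 + 10.5625 + 1.5625 + 0.0625 + 0.5625 + 3.0625 + 7.5625 + 14.0625 = 55.5
h = 1/8 + (2.75)²/55.5 = 0.125 + 0.136261 = 0.261

h = 0.261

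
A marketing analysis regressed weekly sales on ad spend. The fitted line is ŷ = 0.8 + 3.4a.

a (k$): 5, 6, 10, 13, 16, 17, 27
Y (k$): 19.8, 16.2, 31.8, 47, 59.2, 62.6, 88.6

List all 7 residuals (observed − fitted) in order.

2, -5, -3, 2, 4, 4, -4

a=5: ŷ = 0.8 + 3.4·5 = 17.8; r = 19.8 − 17.8 = 2
a=6: ŷ = 0.8 + 3.4·6 = 21.2; r = 16.2 − 21.2 = -5
a=10: ŷ = 0.8 + 3.4·10 = 34.8; r = 31.8 − 34.8 = -3
a=13: ŷ = 0.8 + 3.4·13 = 45; r = 47 − 45 = 2
a=16: ŷ = 0.8 + 3.4·16 = 55.2; r = 59.2 − 55.2 = 4
a=17: ŷ = 0.8 + 3.4·17 = 58.6; r = 62.6 − 58.6 = 4
a=27: ŷ = 0.8 + 3.4·27 = 92.6; r = 88.6 − 92.6 = -4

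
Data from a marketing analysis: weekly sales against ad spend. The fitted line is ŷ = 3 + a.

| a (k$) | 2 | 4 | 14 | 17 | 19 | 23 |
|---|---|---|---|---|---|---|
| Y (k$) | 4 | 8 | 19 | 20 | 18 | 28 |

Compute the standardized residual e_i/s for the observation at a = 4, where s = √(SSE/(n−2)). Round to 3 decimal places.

a=2: ŷ = 3 + 2 = 5; e = 4 − 5 = -1
a=4: ŷ = 3 + 4 = 7; e = 8 − 7 = 1
a=14: ŷ = 3 + 14 = 17; e = 19 − 17 = 2
a=17: ŷ = 3 + 17 = 20; e = 20 − 20 = 0
a=19: ŷ = 3 + 19 = 22; e = 18 − 22 = -4
a=23: ŷ = 3 + 23 = 26; e = 28 − 26 = 2
SSE = 1 + 1 + 4 + 0 + 16 + 4 = 26
s = √(26/4) = 2.54951
e/s = 1 / 2.54951 = 0.392

0.392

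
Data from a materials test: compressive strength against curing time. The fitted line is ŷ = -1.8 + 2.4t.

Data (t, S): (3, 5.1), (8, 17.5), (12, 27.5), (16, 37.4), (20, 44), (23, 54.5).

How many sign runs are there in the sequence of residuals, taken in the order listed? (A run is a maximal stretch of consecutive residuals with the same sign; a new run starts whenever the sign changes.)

4 runs

t=3: ŷ = -1.8 + 2.4·3 = 5.4; r = 5.1 − 5.4 = -0.3
t=8: ŷ = -1.8 + 2.4·8 = 17.4; r = 17.5 − 17.4 = 0.1
t=12: ŷ = -1.8 + 2.4·12 = 27; r = 27.5 − 27 = 0.5
t=16: ŷ = -1.8 + 2.4·16 = 36.6; r = 37.4 − 36.6 = 0.8
t=20: ŷ = -1.8 + 2.4·20 = 46.2; r = 44 − 46.2 = -2.2
t=23: ŷ = -1.8 + 2.4·23 = 53.4; r = 54.5 − 53.4 = 1.1
Signs: − + + + − +
Runs: −×1, +×3, −×1, +×1 → 4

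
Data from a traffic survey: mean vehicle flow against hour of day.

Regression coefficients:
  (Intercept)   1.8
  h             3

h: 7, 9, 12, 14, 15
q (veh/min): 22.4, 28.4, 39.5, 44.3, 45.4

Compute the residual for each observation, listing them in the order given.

-0.4, -0.4, 1.7, 0.5, -1.4

h=7: ŷ = 1.8 + 3·7 = 22.8; e = 22.4 − 22.8 = -0.4
h=9: ŷ = 1.8 + 3·9 = 28.8; e = 28.4 − 28.8 = -0.4
h=12: ŷ = 1.8 + 3·12 = 37.8; e = 39.5 − 37.8 = 1.7
h=14: ŷ = 1.8 + 3·14 = 43.8; e = 44.3 − 43.8 = 0.5
h=15: ŷ = 1.8 + 3·15 = 46.8; e = 45.4 − 46.8 = -1.4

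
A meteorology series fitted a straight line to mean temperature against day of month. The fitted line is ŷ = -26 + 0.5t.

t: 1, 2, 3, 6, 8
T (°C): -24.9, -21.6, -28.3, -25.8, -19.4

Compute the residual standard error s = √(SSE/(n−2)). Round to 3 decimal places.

s = 3.695

t=1: ŷ = -26 + 0.5·1 = -25.5; e = -24.9 − (-25.5) = 0.6
t=2: ŷ = -26 + 0.5·2 = -25; e = -21.6 − (-25) = 3.4
t=3: ŷ = -26 + 0.5·3 = -24.5; e = -28.3 − (-24.5) = -3.8
t=6: ŷ = -26 + 0.5·6 = -23; e = -25.8 − (-23) = -2.8
t=8: ŷ = -26 + 0.5·8 = -22; e = -19.4 − (-22) = 2.6
SSE = 0.36 + 11.56 + 14.44 + 7.84 + 6.76 = 40.96
s = √(40.96/3) = √13.6533 ≈ 3.695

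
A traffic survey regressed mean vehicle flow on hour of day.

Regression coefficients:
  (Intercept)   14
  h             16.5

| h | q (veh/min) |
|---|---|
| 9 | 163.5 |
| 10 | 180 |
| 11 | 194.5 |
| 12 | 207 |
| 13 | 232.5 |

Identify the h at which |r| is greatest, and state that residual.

h=9: ŷ = 14 + 16.5·9 = 162.5; r = 163.5 − 162.5 = 1
h=10: ŷ = 14 + 16.5·10 = 179; r = 180 − 179 = 1
h=11: ŷ = 14 + 16.5·11 = 195.5; r = 194.5 − 195.5 = -1
h=12: ŷ = 14 + 16.5·12 = 212; r = 207 − 212 = -5
h=13: ŷ = 14 + 16.5·13 = 228.5; r = 232.5 − 228.5 = 4
Largest |r| is 5 at h = 12, residual -5.

h = 12, r = -5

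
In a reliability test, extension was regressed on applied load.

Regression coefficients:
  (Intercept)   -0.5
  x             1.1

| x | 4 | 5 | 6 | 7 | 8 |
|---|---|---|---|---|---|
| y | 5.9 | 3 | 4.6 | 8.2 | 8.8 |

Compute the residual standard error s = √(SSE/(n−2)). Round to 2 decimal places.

x=4: ŷ = -0.5 + 1.1·4 = 3.9; e = 5.9 − 3.9 = 2
x=5: ŷ = -0.5 + 1.1·5 = 5; e = 3 − 5 = -2
x=6: ŷ = -0.5 + 1.1·6 = 6.1; e = 4.6 − 6.1 = -1.5
x=7: ŷ = -0.5 + 1.1·7 = 7.2; e = 8.2 − 7.2 = 1
x=8: ŷ = -0.5 + 1.1·8 = 8.3; e = 8.8 − 8.3 = 0.5
SSE = 4 + 4 + 2.25 + 1 + 0.25 = 11.5
s = √(11.5/3) = √3.83333 ≈ 1.96

s = 1.96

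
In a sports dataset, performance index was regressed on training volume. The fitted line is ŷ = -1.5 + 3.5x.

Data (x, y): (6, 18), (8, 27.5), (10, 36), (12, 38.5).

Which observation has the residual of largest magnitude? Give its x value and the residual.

x = 10, r = 2.5

x=6: ŷ = -1.5 + 3.5·6 = 19.5; r = 18 − 19.5 = -1.5
x=8: ŷ = -1.5 + 3.5·8 = 26.5; r = 27.5 − 26.5 = 1
x=10: ŷ = -1.5 + 3.5·10 = 33.5; r = 36 − 33.5 = 2.5
x=12: ŷ = -1.5 + 3.5·12 = 40.5; r = 38.5 − 40.5 = -2
Largest |r| is 2.5 at x = 10, residual 2.5.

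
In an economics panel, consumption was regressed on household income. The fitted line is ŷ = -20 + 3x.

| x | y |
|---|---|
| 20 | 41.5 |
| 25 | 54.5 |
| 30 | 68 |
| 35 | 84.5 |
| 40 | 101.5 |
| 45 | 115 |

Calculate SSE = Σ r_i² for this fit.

x=20: ŷ = -20 + 3·20 = 40; r = 41.5 − 40 = 1.5
x=25: ŷ = -20 + 3·25 = 55; r = 54.5 − 55 = -0.5
x=30: ŷ = -20 + 3·30 = 70; r = 68 − 70 = -2
x=35: ŷ = -20 + 3·35 = 85; r = 84.5 − 85 = -0.5
x=40: ŷ = -20 + 3·40 = 100; r = 101.5 − 100 = 1.5
x=45: ŷ = -20 + 3·45 = 115; r = 115 − 115 = 0
SSE = 2.25 + 0.25 + 4 + 0.25 + 2.25 + 0 = 9

SSE = 9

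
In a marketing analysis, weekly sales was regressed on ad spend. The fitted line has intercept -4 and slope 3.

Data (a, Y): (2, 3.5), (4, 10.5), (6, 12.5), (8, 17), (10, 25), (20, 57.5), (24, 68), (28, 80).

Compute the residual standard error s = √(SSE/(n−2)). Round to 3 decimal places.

s = 1.958

a=2: ŷ = -4 + 3·2 = 2; e = 3.5 − 2 = 1.5
a=4: ŷ = -4 + 3·4 = 8; e = 10.5 − 8 = 2.5
a=6: ŷ = -4 + 3·6 = 14; e = 12.5 − 14 = -1.5
a=8: ŷ = -4 + 3·8 = 20; e = 17 − 20 = -3
a=10: ŷ = -4 + 3·10 = 26; e = 25 − 26 = -1
a=20: ŷ = -4 + 3·20 = 56; e = 57.5 − 56 = 1.5
a=24: ŷ = -4 + 3·24 = 68; e = 68 − 68 = 0
a=28: ŷ = -4 + 3·28 = 80; e = 80 − 80 = 0
SSE = 2.25 + 6.25 + 2.25 + 9 + 1 + 2.25 + 0 + 0 = 23
s = √(23/6) = √3.83333 ≈ 1.958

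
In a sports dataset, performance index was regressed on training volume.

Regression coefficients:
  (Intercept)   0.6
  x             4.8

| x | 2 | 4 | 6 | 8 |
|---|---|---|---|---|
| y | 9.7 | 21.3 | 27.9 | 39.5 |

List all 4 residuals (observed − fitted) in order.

x=2: ŷ = 0.6 + 4.8·2 = 10.2; r = 9.7 − 10.2 = -0.5
x=4: ŷ = 0.6 + 4.8·4 = 19.8; r = 21.3 − 19.8 = 1.5
x=6: ŷ = 0.6 + 4.8·6 = 29.4; r = 27.9 − 29.4 = -1.5
x=8: ŷ = 0.6 + 4.8·8 = 39; r = 39.5 − 39 = 0.5

-0.5, 1.5, -1.5, 0.5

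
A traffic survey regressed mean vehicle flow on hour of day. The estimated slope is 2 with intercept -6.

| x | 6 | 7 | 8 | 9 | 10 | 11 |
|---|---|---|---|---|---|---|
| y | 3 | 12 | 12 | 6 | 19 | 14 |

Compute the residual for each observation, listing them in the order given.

-3, 4, 2, -6, 5, -2

x=6: ŷ = -6 + 2·6 = 6; r = 3 − 6 = -3
x=7: ŷ = -6 + 2·7 = 8; r = 12 − 8 = 4
x=8: ŷ = -6 + 2·8 = 10; r = 12 − 10 = 2
x=9: ŷ = -6 + 2·9 = 12; r = 6 − 12 = -6
x=10: ŷ = -6 + 2·10 = 14; r = 19 − 14 = 5
x=11: ŷ = -6 + 2·11 = 16; r = 14 − 16 = -2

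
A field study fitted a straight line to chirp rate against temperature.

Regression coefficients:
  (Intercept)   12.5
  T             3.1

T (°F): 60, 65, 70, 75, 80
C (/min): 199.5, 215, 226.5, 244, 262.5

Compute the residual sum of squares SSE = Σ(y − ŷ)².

SSE = 16

T=60: ŷ = 12.5 + 3.1·60 = 198.5; e = 199.5 − 198.5 = 1
T=65: ŷ = 12.5 + 3.1·65 = 214; e = 215 − 214 = 1
T=70: ŷ = 12.5 + 3.1·70 = 229.5; e = 226.5 − 229.5 = -3
T=75: ŷ = 12.5 + 3.1·75 = 245; e = 244 − 245 = -1
T=80: ŷ = 12.5 + 3.1·80 = 260.5; e = 262.5 − 260.5 = 2
SSE = 1 + 1 + 9 + 1 + 4 = 16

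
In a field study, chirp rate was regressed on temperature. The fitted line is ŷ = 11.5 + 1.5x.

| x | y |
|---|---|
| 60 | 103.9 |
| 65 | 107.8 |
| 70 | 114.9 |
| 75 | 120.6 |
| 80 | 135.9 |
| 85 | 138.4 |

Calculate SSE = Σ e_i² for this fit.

SSE = 41.04

x=60: ŷ = 11.5 + 1.5·60 = 101.5; e = 103.9 − 101.5 = 2.4
x=65: ŷ = 11.5 + 1.5·65 = 109; e = 107.8 − 109 = -1.2
x=70: ŷ = 11.5 + 1.5·70 = 116.5; e = 114.9 − 116.5 = -1.6
x=75: ŷ = 11.5 + 1.5·75 = 124; e = 120.6 − 124 = -3.4
x=80: ŷ = 11.5 + 1.5·80 = 131.5; e = 135.9 − 131.5 = 4.4
x=85: ŷ = 11.5 + 1.5·85 = 139; e = 138.4 − 139 = -0.6
SSE = 5.76 + 1.44 + 2.56 + 11.56 + 19.36 + 0.36 = 41.04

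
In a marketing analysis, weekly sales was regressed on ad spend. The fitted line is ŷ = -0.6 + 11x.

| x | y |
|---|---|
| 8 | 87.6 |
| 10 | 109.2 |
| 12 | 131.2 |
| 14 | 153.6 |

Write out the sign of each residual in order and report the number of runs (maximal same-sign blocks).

3 runs

x=8: ŷ = -0.6 + 11·8 = 87.4; r = 87.6 − 87.4 = 0.2
x=10: ŷ = -0.6 + 11·10 = 109.4; r = 109.2 − 109.4 = -0.2
x=12: ŷ = -0.6 + 11·12 = 131.4; r = 131.2 − 131.4 = -0.2
x=14: ŷ = -0.6 + 11·14 = 153.4; r = 153.6 − 153.4 = 0.2
Signs: + − − +
Runs: +×1, −×2, +×1 → 3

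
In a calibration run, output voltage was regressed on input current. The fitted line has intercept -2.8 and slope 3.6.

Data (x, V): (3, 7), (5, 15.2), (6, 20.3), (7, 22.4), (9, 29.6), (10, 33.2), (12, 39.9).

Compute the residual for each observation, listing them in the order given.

-1, 0, 1.5, 0, 0, 0, -0.5

x=3: ŷ = -2.8 + 3.6·3 = 8; e = 7 − 8 = -1
x=5: ŷ = -2.8 + 3.6·5 = 15.2; e = 15.2 − 15.2 = 0
x=6: ŷ = -2.8 + 3.6·6 = 18.8; e = 20.3 − 18.8 = 1.5
x=7: ŷ = -2.8 + 3.6·7 = 22.4; e = 22.4 − 22.4 = 0
x=9: ŷ = -2.8 + 3.6·9 = 29.6; e = 29.6 − 29.6 = 0
x=10: ŷ = -2.8 + 3.6·10 = 33.2; e = 33.2 − 33.2 = 0
x=12: ŷ = -2.8 + 3.6·12 = 40.4; e = 39.9 − 40.4 = -0.5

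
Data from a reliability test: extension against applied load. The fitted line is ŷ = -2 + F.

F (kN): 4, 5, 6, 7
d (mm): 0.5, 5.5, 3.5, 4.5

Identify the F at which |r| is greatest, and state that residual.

F = 5, r = 2.5

F=4: ŷ = -2 + 4 = 2; r = 0.5 − 2 = -1.5
F=5: ŷ = -2 + 5 = 3; r = 5.5 − 3 = 2.5
F=6: ŷ = -2 + 6 = 4; r = 3.5 − 4 = -0.5
F=7: ŷ = -2 + 7 = 5; r = 4.5 − 5 = -0.5
Largest |r| is 2.5 at F = 5, residual 2.5.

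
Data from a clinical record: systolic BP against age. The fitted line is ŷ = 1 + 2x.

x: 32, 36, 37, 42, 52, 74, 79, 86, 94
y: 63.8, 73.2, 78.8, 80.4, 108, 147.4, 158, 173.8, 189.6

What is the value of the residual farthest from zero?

e = -4.6

x=32: ŷ = 1 + 2·32 = 65; e = 63.8 − 65 = -1.2
x=36: ŷ = 1 + 2·36 = 73; e = 73.2 − 73 = 0.2
x=37: ŷ = 1 + 2·37 = 75; e = 78.8 − 75 = 3.8
x=42: ŷ = 1 + 2·42 = 85; e = 80.4 − 85 = -4.6
x=52: ŷ = 1 + 2·52 = 105; e = 108 − 105 = 3
x=74: ŷ = 1 + 2·74 = 149; e = 147.4 − 149 = -1.6
x=79: ŷ = 1 + 2·79 = 159; e = 158 − 159 = -1
x=86: ŷ = 1 + 2·86 = 173; e = 173.8 − 173 = 0.8
x=94: ŷ = 1 + 2·94 = 189; e = 189.6 − 189 = 0.6
Largest |e| is 4.6 at x = 42, residual -4.6.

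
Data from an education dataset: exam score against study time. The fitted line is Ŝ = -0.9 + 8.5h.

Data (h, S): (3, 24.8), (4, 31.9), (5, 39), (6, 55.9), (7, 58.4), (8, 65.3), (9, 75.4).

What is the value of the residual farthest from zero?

h=3: Ŝ = -0.9 + 8.5·3 = 24.6; r = 24.8 − 24.6 = 0.2
h=4: Ŝ = -0.9 + 8.5·4 = 33.1; r = 31.9 − 33.1 = -1.2
h=5: Ŝ = -0.9 + 8.5·5 = 41.6; r = 39 − 41.6 = -2.6
h=6: Ŝ = -0.9 + 8.5·6 = 50.1; r = 55.9 − 50.1 = 5.8
h=7: Ŝ = -0.9 + 8.5·7 = 58.6; r = 58.4 − 58.6 = -0.2
h=8: Ŝ = -0.9 + 8.5·8 = 67.1; r = 65.3 − 67.1 = -1.8
h=9: Ŝ = -0.9 + 8.5·9 = 75.6; r = 75.4 − 75.6 = -0.2
Largest |r| is 5.8 at h = 6, residual 5.8.

r = 5.8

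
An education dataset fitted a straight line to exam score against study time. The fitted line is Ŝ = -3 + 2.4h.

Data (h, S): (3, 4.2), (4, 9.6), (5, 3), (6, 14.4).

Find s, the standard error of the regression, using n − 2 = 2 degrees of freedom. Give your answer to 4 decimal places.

s = 5.1962

h=3: Ŝ = -3 + 2.4·3 = 4.2; e = 4.2 − 4.2 = 0
h=4: Ŝ = -3 + 2.4·4 = 6.6; e = 9.6 − 6.6 = 3
h=5: Ŝ = -3 + 2.4·5 = 9; e = 3 − 9 = -6
h=6: Ŝ = -3 + 2.4·6 = 11.4; e = 14.4 − 11.4 = 3
SSE = 0 + 9 + 36 + 9 = 54
s = √(54/2) = √27 ≈ 5.1962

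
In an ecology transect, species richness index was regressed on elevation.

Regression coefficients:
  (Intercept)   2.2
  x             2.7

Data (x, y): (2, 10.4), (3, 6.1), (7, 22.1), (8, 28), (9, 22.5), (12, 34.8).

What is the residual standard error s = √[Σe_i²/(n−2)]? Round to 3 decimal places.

s = 3.878

x=2: ŷ = 2.2 + 2.7·2 = 7.6; e = 10.4 − 7.6 = 2.8
x=3: ŷ = 2.2 + 2.7·3 = 10.3; e = 6.1 − 10.3 = -4.2
x=7: ŷ = 2.2 + 2.7·7 = 21.1; e = 22.1 − 21.1 = 1
x=8: ŷ = 2.2 + 2.7·8 = 23.8; e = 28 − 23.8 = 4.2
x=9: ŷ = 2.2 + 2.7·9 = 26.5; e = 22.5 − 26.5 = -4
x=12: ŷ = 2.2 + 2.7·12 = 34.6; e = 34.8 − 34.6 = 0.2
SSE = 7.84 + 17.64 + 1 + 17.64 + 16 + 0.04 = 60.16
s = √(60.16/4) = √15.04 ≈ 3.878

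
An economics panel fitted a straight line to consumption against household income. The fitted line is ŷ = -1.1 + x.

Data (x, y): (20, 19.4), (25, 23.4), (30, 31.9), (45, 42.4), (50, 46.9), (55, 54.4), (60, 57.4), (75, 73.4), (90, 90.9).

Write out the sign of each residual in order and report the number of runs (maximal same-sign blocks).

x=20: ŷ = -1.1 + 20 = 18.9; r = 19.4 − 18.9 = 0.5
x=25: ŷ = -1.1 + 25 = 23.9; r = 23.4 − 23.9 = -0.5
x=30: ŷ = -1.1 + 30 = 28.9; r = 31.9 − 28.9 = 3
x=45: ŷ = -1.1 + 45 = 43.9; r = 42.4 − 43.9 = -1.5
x=50: ŷ = -1.1 + 50 = 48.9; r = 46.9 − 48.9 = -2
x=55: ŷ = -1.1 + 55 = 53.9; r = 54.4 − 53.9 = 0.5
x=60: ŷ = -1.1 + 60 = 58.9; r = 57.4 − 58.9 = -1.5
x=75: ŷ = -1.1 + 75 = 73.9; r = 73.4 − 73.9 = -0.5
x=90: ŷ = -1.1 + 90 = 88.9; r = 90.9 − 88.9 = 2
Signs: + − + − − + − − +
Runs: +×1, −×1, +×1, −×2, +×1, −×2, +×1 → 7

7 runs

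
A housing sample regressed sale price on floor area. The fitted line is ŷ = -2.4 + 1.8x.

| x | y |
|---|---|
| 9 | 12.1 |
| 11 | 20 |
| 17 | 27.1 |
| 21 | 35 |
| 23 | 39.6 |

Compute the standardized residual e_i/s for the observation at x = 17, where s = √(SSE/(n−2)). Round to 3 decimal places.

-0.565

x=9: ŷ = -2.4 + 1.8·9 = 13.8; e = 12.1 − 13.8 = -1.7
x=11: ŷ = -2.4 + 1.8·11 = 17.4; e = 20 − 17.4 = 2.6
x=17: ŷ = -2.4 + 1.8·17 = 28.2; e = 27.1 − 28.2 = -1.1
x=21: ŷ = -2.4 + 1.8·21 = 35.4; e = 35 − 35.4 = -0.4
x=23: ŷ = -2.4 + 1.8·23 = 39; e = 39.6 − 39 = 0.6
SSE = 2.89 + 6.76 + 1.21 + 0.16 + 0.36 = 11.38
s = √(11.38/3) = 1.94765
e/s = -1.1 / 1.94765 = -0.565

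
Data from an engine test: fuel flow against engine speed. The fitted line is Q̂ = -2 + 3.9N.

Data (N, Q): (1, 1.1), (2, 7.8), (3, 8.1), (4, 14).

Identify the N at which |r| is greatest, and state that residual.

N = 2, r = 2

N=1: Q̂ = -2 + 3.9·1 = 1.9; r = 1.1 − 1.9 = -0.8
N=2: Q̂ = -2 + 3.9·2 = 5.8; r = 7.8 − 5.8 = 2
N=3: Q̂ = -2 + 3.9·3 = 9.7; r = 8.1 − 9.7 = -1.6
N=4: Q̂ = -2 + 3.9·4 = 13.6; r = 14 − 13.6 = 0.4
Largest |r| is 2 at N = 2, residual 2.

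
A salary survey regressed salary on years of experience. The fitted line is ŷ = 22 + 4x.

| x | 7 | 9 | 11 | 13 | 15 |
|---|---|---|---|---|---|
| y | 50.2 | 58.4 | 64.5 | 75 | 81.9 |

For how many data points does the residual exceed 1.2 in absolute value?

1

x=7: ŷ = 22 + 4·7 = 50; r = 50.2 − 50 = 0.2
x=9: ŷ = 22 + 4·9 = 58; r = 58.4 − 58 = 0.4
x=11: ŷ = 22 + 4·11 = 66; r = 64.5 − 66 = -1.5
x=13: ŷ = 22 + 4·13 = 74; r = 75 − 74 = 1
x=15: ŷ = 22 + 4·15 = 82; r = 81.9 − 82 = -0.1
|r| > 1.2: x=11 (|r|=1.5) → 1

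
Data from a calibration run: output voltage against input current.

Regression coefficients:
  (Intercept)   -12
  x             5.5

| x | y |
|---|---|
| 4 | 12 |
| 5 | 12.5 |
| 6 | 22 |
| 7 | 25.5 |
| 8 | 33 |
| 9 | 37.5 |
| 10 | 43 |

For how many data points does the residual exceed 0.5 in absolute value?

x=4: ŷ = -12 + 5.5·4 = 10; r = 12 − 10 = 2
x=5: ŷ = -12 + 5.5·5 = 15.5; r = 12.5 − 15.5 = -3
x=6: ŷ = -12 + 5.5·6 = 21; r = 22 − 21 = 1
x=7: ŷ = -12 + 5.5·7 = 26.5; r = 25.5 − 26.5 = -1
x=8: ŷ = -12 + 5.5·8 = 32; r = 33 − 32 = 1
x=9: ŷ = -12 + 5.5·9 = 37.5; r = 37.5 − 37.5 = 0
x=10: ŷ = -12 + 5.5·10 = 43; r = 43 − 43 = 0
|r| > 0.5: x=4 (|r|=2), x=5 (|r|=3), x=6 (|r|=1), x=7 (|r|=1), x=8 (|r|=1) → 5

5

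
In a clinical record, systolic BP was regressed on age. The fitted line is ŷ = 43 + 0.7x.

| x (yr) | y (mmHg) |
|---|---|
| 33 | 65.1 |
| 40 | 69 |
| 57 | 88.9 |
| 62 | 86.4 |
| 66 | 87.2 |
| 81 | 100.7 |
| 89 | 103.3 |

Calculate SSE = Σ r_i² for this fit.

SSE = 50

x=33: ŷ = 43 + 0.7·33 = 66.1; r = 65.1 − 66.1 = -1
x=40: ŷ = 43 + 0.7·40 = 71; r = 69 − 71 = -2
x=57: ŷ = 43 + 0.7·57 = 82.9; r = 88.9 − 82.9 = 6
x=62: ŷ = 43 + 0.7·62 = 86.4; r = 86.4 − 86.4 = 0
x=66: ŷ = 43 + 0.7·66 = 89.2; r = 87.2 − 89.2 = -2
x=81: ŷ = 43 + 0.7·81 = 99.7; r = 100.7 − 99.7 = 1
x=89: ŷ = 43 + 0.7·89 = 105.3; r = 103.3 − 105.3 = -2
SSE = 1 + 4 + 36 + 0 + 4 + 1 + 4 = 50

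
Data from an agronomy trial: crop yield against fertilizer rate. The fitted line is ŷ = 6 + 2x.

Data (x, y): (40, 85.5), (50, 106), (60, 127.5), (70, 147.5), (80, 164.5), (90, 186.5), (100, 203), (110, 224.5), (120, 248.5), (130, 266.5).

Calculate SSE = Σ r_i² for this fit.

x=40: ŷ = 6 + 2·40 = 86; r = 85.5 − 86 = -0.5
x=50: ŷ = 6 + 2·50 = 106; r = 106 − 106 = 0
x=60: ŷ = 6 + 2·60 = 126; r = 127.5 − 126 = 1.5
x=70: ŷ = 6 + 2·70 = 146; r = 147.5 − 146 = 1.5
x=80: ŷ = 6 + 2·80 = 166; r = 164.5 − 166 = -1.5
x=90: ŷ = 6 + 2·90 = 186; r = 186.5 − 186 = 0.5
x=100: ŷ = 6 + 2·100 = 206; r = 203 − 206 = -3
x=110: ŷ = 6 + 2·110 = 226; r = 224.5 − 226 = -1.5
x=120: ŷ = 6 + 2·120 = 246; r = 248.5 − 246 = 2.5
x=130: ŷ = 6 + 2·130 = 266; r = 266.5 − 266 = 0.5
SSE = 0.25 + 0 + 2.25 + 2.25 + 2.25 + 0.25 + 9 + 2.25 + 6.25 + 0.25 = 25

SSE = 25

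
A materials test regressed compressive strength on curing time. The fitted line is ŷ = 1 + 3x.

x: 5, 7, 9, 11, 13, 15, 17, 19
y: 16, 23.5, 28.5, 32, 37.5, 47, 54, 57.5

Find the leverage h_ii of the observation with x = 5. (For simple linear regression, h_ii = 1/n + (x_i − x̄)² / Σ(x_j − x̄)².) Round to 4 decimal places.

x̄ = (5 + 7 + 9 + 11 + 13 + 15 + 17 + 19)/8 = 12
Σ(x − x̄)² = 49 + 25 + 9 + 1 + 1 + 9 + 25 + 49 = 168
h = 1/8 + (-7)²/168 = 0.125 + 0.291667 = 0.4167

h = 0.4167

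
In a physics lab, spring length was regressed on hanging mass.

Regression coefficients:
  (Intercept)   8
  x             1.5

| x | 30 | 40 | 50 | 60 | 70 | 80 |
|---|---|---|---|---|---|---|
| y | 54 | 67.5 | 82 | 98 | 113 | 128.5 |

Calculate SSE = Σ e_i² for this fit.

SSE = 2.5

x=30: ŷ = 8 + 1.5·30 = 53; e = 54 − 53 = 1
x=40: ŷ = 8 + 1.5·40 = 68; e = 67.5 − 68 = -0.5
x=50: ŷ = 8 + 1.5·50 = 83; e = 82 − 83 = -1
x=60: ŷ = 8 + 1.5·60 = 98; e = 98 − 98 = 0
x=70: ŷ = 8 + 1.5·70 = 113; e = 113 − 113 = 0
x=80: ŷ = 8 + 1.5·80 = 128; e = 128.5 − 128 = 0.5
SSE = 1 + 0.25 + 1 + 0 + 0 + 0.25 = 2.5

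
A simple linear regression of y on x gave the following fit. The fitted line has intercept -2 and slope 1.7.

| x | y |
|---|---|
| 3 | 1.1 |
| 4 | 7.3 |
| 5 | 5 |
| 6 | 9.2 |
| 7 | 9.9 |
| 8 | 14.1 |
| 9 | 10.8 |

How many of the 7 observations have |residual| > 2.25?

3

x=3: ŷ = -2 + 1.7·3 = 3.1; e = 1.1 − 3.1 = -2
x=4: ŷ = -2 + 1.7·4 = 4.8; e = 7.3 − 4.8 = 2.5
x=5: ŷ = -2 + 1.7·5 = 6.5; e = 5 − 6.5 = -1.5
x=6: ŷ = -2 + 1.7·6 = 8.2; e = 9.2 − 8.2 = 1
x=7: ŷ = -2 + 1.7·7 = 9.9; e = 9.9 − 9.9 = 0
x=8: ŷ = -2 + 1.7·8 = 11.6; e = 14.1 − 11.6 = 2.5
x=9: ŷ = -2 + 1.7·9 = 13.3; e = 10.8 − 13.3 = -2.5
|e| > 2.25: x=4 (|e|=2.5), x=8 (|e|=2.5), x=9 (|e|=2.5) → 3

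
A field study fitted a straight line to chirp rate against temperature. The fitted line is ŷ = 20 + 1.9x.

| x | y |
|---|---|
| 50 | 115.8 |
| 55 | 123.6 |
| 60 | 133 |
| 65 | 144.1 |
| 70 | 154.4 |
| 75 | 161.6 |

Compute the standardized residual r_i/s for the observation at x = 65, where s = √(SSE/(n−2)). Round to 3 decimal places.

x=50: ŷ = 20 + 1.9·50 = 115; r = 115.8 − 115 = 0.8
x=55: ŷ = 20 + 1.9·55 = 124.5; r = 123.6 − 124.5 = -0.9
x=60: ŷ = 20 + 1.9·60 = 134; r = 133 − 134 = -1
x=65: ŷ = 20 + 1.9·65 = 143.5; r = 144.1 − 143.5 = 0.6
x=70: ŷ = 20 + 1.9·70 = 153; r = 154.4 − 153 = 1.4
x=75: ŷ = 20 + 1.9·75 = 162.5; r = 161.6 − 162.5 = -0.9
SSE = 0.64 + 0.81 + 1 + 0.36 + 1.96 + 0.81 = 5.58
s = √(5.58/4) = 1.1811
r/s = 0.6 / 1.1811 = 0.508

0.508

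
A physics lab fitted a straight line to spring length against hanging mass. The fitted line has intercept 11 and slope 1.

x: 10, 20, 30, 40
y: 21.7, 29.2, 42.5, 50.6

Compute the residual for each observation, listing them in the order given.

x=10: ŷ = 11 + 10 = 21; e = 21.7 − 21 = 0.7
x=20: ŷ = 11 + 20 = 31; e = 29.2 − 31 = -1.8
x=30: ŷ = 11 + 30 = 41; e = 42.5 − 41 = 1.5
x=40: ŷ = 11 + 40 = 51; e = 50.6 − 51 = -0.4

0.7, -1.8, 1.5, -0.4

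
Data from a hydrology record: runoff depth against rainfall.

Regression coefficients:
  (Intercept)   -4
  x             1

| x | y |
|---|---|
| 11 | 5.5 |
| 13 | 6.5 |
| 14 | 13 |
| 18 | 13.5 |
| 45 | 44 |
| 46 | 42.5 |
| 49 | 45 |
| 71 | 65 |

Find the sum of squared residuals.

x=11: ŷ = -4 + 11 = 7; e = 5.5 − 7 = -1.5
x=13: ŷ = -4 + 13 = 9; e = 6.5 − 9 = -2.5
x=14: ŷ = -4 + 14 = 10; e = 13 − 10 = 3
x=18: ŷ = -4 + 18 = 14; e = 13.5 − 14 = -0.5
x=45: ŷ = -4 + 45 = 41; e = 44 − 41 = 3
x=46: ŷ = -4 + 46 = 42; e = 42.5 − 42 = 0.5
x=49: ŷ = -4 + 49 = 45; e = 45 − 45 = 0
x=71: ŷ = -4 + 71 = 67; e = 65 − 67 = -2
SSE = 2.25 + 6.25 + 9 + 0.25 + 9 + 0.25 + 0 + 4 = 31

SSE = 31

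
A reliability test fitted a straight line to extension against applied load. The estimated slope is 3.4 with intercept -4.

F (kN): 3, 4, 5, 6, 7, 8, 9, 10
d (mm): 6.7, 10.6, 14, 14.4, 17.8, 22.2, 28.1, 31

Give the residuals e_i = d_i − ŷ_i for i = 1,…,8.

F=3: ŷ = -4 + 3.4·3 = 6.2; e = 6.7 − 6.2 = 0.5
F=4: ŷ = -4 + 3.4·4 = 9.6; e = 10.6 − 9.6 = 1
F=5: ŷ = -4 + 3.4·5 = 13; e = 14 − 13 = 1
F=6: ŷ = -4 + 3.4·6 = 16.4; e = 14.4 − 16.4 = -2
F=7: ŷ = -4 + 3.4·7 = 19.8; e = 17.8 − 19.8 = -2
F=8: ŷ = -4 + 3.4·8 = 23.2; e = 22.2 − 23.2 = -1
F=9: ŷ = -4 + 3.4·9 = 26.6; e = 28.1 − 26.6 = 1.5
F=10: ŷ = -4 + 3.4·10 = 30; e = 31 − 30 = 1

0.5, 1, 1, -2, -2, -1, 1.5, 1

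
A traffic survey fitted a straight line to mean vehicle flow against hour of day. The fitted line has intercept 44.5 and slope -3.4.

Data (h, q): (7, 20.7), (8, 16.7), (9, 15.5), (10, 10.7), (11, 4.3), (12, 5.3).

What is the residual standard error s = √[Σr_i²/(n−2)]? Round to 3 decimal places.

s = 1.828

h=7: q̂ = 44.5 − 3.4·7 = 20.7; r = 20.7 − 20.7 = 0
h=8: q̂ = 44.5 − 3.4·8 = 17.3; r = 16.7 − 17.3 = -0.6
h=9: q̂ = 44.5 − 3.4·9 = 13.9; r = 15.5 − 13.9 = 1.6
h=10: q̂ = 44.5 − 3.4·10 = 10.5; r = 10.7 − 10.5 = 0.2
h=11: q̂ = 44.5 − 3.4·11 = 7.1; r = 4.3 − 7.1 = -2.8
h=12: q̂ = 44.5 − 3.4·12 = 3.7; r = 5.3 − 3.7 = 1.6
SSE = 0 + 0.36 + 2.56 + 0.04 + 7.84 + 2.56 = 13.36
s = √(13.36/4) = √3.34 ≈ 1.828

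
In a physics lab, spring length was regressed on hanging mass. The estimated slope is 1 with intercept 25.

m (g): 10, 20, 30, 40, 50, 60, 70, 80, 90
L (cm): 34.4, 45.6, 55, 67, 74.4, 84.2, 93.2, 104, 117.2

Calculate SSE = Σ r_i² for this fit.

SSE = 14.8

m=10: L̂ = 25 + 10 = 35; r = 34.4 − 35 = -0.6
m=20: L̂ = 25 + 20 = 45; r = 45.6 − 45 = 0.6
m=30: L̂ = 25 + 30 = 55; r = 55 − 55 = 0
m=40: L̂ = 25 + 40 = 65; r = 67 − 65 = 2
m=50: L̂ = 25 + 50 = 75; r = 74.4 − 75 = -0.6
m=60: L̂ = 25 + 60 = 85; r = 84.2 − 85 = -0.8
m=70: L̂ = 25 + 70 = 95; r = 93.2 − 95 = -1.8
m=80: L̂ = 25 + 80 = 105; r = 104 − 105 = -1
m=90: L̂ = 25 + 90 = 115; r = 117.2 − 115 = 2.2
SSE = 0.36 + 0.36 + 0 + 4 + 0.36 + 0.64 + 3.24 + 1 + 4.84 = 14.8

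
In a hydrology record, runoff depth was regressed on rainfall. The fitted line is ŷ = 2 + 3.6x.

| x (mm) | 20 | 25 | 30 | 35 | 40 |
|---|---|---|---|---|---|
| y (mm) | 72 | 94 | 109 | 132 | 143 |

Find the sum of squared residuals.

SSE = 34

x=20: ŷ = 2 + 3.6·20 = 74; r = 72 − 74 = -2
x=25: ŷ = 2 + 3.6·25 = 92; r = 94 − 92 = 2
x=30: ŷ = 2 + 3.6·30 = 110; r = 109 − 110 = -1
x=35: ŷ = 2 + 3.6·35 = 128; r = 132 − 128 = 4
x=40: ŷ = 2 + 3.6·40 = 146; r = 143 − 146 = -3
SSE = 4 + 4 + 1 + 16 + 9 = 34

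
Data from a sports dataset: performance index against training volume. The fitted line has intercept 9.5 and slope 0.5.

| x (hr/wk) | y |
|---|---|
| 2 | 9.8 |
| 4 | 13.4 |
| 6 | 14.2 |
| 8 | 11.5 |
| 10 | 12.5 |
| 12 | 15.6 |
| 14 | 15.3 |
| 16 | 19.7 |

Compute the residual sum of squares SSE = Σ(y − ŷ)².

SSE = 21.28

x=2: ŷ = 9.5 + 0.5·2 = 10.5; e = 9.8 − 10.5 = -0.7
x=4: ŷ = 9.5 + 0.5·4 = 11.5; e = 13.4 − 11.5 = 1.9
x=6: ŷ = 9.5 + 0.5·6 = 12.5; e = 14.2 − 12.5 = 1.7
x=8: ŷ = 9.5 + 0.5·8 = 13.5; e = 11.5 − 13.5 = -2
x=10: ŷ = 9.5 + 0.5·10 = 14.5; e = 12.5 − 14.5 = -2
x=12: ŷ = 9.5 + 0.5·12 = 15.5; e = 15.6 − 15.5 = 0.1
x=14: ŷ = 9.5 + 0.5·14 = 16.5; e = 15.3 − 16.5 = -1.2
x=16: ŷ = 9.5 + 0.5·16 = 17.5; e = 19.7 − 17.5 = 2.2
SSE = 0.49 + 3.61 + 2.89 + 4 + 4 + 0.01 + 1.44 + 4.84 = 21.28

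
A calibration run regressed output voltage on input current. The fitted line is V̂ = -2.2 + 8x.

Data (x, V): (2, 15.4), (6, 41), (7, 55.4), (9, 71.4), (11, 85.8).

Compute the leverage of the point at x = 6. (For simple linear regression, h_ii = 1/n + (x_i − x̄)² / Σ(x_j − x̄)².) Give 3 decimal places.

h = 0.222

x̄ = (2 + 6 + 7 + 9 + 11)/5 = 7
Σ(x − x̄)² = 25 + 1 + 0 + 4 + 16 = 46
h = 1/5 + (-1)²/46 = 0.2 + 0.0217391 = 0.222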